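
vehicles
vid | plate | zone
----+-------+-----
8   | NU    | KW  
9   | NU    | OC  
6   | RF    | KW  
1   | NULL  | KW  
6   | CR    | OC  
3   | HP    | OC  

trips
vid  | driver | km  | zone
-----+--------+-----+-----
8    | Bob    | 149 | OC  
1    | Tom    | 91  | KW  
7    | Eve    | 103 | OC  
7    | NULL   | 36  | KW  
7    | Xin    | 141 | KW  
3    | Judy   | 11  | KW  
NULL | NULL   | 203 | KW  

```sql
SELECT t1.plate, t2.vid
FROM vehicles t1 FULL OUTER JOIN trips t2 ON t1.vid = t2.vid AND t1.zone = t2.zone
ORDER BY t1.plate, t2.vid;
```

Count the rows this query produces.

12

FULL OUTER JOIN keeps every row from both sides; unmatched rows get NULL for the other side's columns.
Matching on t1.vid = t2.vid AND t1.zone = t2.zone. A NULL in a compared column never satisfies the condition.
- t1[0] vid=8, zone=KW → no match; kept with NULLs on the t2 side.
- t1[1] vid=9, zone=OC → no match; kept with NULLs on the t2 side.
- t1[2] vid=6, zone=KW → no match; kept with NULLs on the t2 side.
- t1[3] vid=1, zone=KW → 1 match(es) in t2 → 1 row(s).
- t1[4] vid=6, zone=OC → no match; kept with NULLs on the t2 side.
- t1[5] vid=3, zone=OC → no match; kept with NULLs on the t2 side.
- 6 t2 row(s) had no t1 match → kept, t1 columns NULL.
Total: 1 matched + 11 padded = 12 rows.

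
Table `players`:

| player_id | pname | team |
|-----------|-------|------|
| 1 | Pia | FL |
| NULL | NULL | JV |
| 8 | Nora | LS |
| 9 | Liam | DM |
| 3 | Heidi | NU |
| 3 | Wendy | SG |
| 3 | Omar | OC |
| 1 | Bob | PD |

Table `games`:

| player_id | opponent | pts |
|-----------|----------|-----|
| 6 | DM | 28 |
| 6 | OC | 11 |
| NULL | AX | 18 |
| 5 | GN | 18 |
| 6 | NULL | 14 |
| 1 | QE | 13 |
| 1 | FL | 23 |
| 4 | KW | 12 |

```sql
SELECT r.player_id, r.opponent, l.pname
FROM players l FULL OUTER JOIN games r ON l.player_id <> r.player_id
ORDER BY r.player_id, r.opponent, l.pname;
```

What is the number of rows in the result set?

47

FULL OUTER JOIN keeps every row from both sides; unmatched rows get NULL for the other side's columns.
Matching on l.player_id <> r.player_id. A NULL in a compared column never satisfies the condition.
Matched pairs: 45; unmatched l rows kept: 1; unmatched r rows kept: 1.
Total: 45 matched + 2 padded = 47 rows.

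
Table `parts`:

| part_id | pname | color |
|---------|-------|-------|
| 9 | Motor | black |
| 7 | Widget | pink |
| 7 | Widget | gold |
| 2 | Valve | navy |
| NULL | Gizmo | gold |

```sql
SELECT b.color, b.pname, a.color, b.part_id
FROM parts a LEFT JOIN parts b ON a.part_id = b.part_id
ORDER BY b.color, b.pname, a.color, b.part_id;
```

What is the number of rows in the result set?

7

LEFT JOIN keeps every row from `parts a`; unmatched rows get NULL for `parts b`'s columns.
Matching on a.part_id = b.part_id. A NULL in a compared column never satisfies the condition.
Matched pairs: 6; unmatched a rows kept: 1.
Total: 6 matched + 1 padded = 7 rows.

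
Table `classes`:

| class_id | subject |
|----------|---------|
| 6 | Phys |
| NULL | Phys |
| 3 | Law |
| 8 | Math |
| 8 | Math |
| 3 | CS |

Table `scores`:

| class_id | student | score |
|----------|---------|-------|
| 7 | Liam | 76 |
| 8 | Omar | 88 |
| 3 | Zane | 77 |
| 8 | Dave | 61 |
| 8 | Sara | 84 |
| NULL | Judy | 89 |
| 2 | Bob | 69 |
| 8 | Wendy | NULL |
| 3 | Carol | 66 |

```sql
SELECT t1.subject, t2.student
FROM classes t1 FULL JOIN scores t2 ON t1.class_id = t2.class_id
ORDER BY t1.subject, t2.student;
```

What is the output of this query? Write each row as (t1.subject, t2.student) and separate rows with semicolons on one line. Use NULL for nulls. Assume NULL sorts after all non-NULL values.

FULL OUTER JOIN keeps every row from both sides; unmatched rows get NULL for the other side's columns.
Matching on t1.class_id = t2.class_id. A NULL in a compared column never satisfies the condition.
- class_id=6: no t2 row matches, row kept with t2 columns NULL.
- class_id=NULL: no t2 row matches, row kept with t2 columns NULL.
- class_id=3: 2 matching t2 row(s), so 2 row(s) emitted.
- class_id=8: 4 matching t2 row(s), so 4 row(s) emitted.
- class_id=8: 4 matching t2 row(s), so 4 row(s) emitted.
- class_id=3: 2 matching t2 row(s), so 2 row(s) emitted.
- 3 row(s) from t2 found no t1 partner → padded with NULL.

(CS, Carol); (CS, Zane); (Law, Carol); (Law, Zane); (Math, Dave); (Math, Dave); (Math, Omar); (Math, Omar); (Math, Sara); (Math, Sara); (Math, Wendy); (Math, Wendy); (Phys, NULL); (Phys, NULL); (NULL, Bob); (NULL, Judy); (NULL, Liam)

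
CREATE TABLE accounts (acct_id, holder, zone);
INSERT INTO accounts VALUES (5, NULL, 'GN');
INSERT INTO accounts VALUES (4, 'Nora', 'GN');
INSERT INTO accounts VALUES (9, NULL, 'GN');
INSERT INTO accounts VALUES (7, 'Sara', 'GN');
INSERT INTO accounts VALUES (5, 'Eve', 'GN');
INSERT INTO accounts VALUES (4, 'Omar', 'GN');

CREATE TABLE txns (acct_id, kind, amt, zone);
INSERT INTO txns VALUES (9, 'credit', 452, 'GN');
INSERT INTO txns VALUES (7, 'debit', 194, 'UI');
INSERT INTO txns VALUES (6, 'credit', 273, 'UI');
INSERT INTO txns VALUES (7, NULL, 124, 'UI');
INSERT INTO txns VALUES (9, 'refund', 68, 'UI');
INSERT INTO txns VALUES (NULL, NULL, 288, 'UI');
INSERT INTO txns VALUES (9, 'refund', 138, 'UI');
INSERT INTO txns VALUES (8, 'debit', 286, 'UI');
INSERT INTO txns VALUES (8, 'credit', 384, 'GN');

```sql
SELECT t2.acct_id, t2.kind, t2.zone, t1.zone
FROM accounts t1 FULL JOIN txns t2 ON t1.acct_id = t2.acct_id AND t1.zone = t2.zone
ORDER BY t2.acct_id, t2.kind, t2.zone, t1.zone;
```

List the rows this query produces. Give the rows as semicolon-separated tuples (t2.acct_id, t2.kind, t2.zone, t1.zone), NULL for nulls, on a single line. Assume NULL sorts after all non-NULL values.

FULL OUTER JOIN keeps every row from both sides; unmatched rows get NULL for the other side's columns.
Matching on t1.acct_id = t2.acct_id AND t1.zone = t2.zone. A NULL in a compared column never satisfies the condition.
- acct_id=5, zone=GN: no t2 row matches, row kept with t2 columns NULL.
- acct_id=4, zone=GN: no t2 row matches, row kept with t2 columns NULL.
- acct_id=9, zone=GN: 1 matching t2 row(s), so 1 row(s) emitted.
- acct_id=7, zone=GN: no t2 row matches, row kept with t2 columns NULL.
- acct_id=5, zone=GN: no t2 row matches, row kept with t2 columns NULL.
- acct_id=4, zone=GN: no t2 row matches, row kept with t2 columns NULL.
- 8 t2 row(s) had no t1 match → kept, t1 columns NULL.

(6, credit, UI, NULL); (7, debit, UI, NULL); (7, NULL, UI, NULL); (8, credit, GN, NULL); (8, debit, UI, NULL); (9, credit, GN, GN); (9, refund, UI, NULL); (9, refund, UI, NULL); (NULL, NULL, UI, NULL); (NULL, NULL, NULL, GN); (NULL, NULL, NULL, GN); (NULL, NULL, NULL, GN); (NULL, NULL, NULL, GN); (NULL, NULL, NULL, GN)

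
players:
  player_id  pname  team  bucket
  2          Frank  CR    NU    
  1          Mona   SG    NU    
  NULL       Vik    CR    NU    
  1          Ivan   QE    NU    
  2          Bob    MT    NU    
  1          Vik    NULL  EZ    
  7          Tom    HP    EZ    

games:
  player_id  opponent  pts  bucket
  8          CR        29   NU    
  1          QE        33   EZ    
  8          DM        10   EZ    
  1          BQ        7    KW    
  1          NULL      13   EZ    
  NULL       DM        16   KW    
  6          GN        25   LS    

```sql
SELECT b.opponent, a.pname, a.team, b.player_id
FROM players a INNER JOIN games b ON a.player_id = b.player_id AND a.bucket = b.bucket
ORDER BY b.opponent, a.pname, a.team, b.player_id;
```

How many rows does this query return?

2

INNER JOIN keeps only pairs where the ON condition holds.
Matching on a.player_id = b.player_id AND a.bucket = b.bucket. A NULL in a compared column never satisfies the condition.
- a[0] player_id=2, bucket=NU → no match; dropped.
- a[1] player_id=1, bucket=NU → no match; dropped.
- a[2] player_id=NULL, bucket=NU → no match; dropped.
- a[3] player_id=1, bucket=NU → no match; dropped.
- a[4] player_id=2, bucket=NU → no match; dropped.
- a[5] player_id=1, bucket=EZ → 2 match(es) in b → 2 row(s).
- a[6] player_id=7, bucket=EZ → no match; dropped.
Total: 2 rows.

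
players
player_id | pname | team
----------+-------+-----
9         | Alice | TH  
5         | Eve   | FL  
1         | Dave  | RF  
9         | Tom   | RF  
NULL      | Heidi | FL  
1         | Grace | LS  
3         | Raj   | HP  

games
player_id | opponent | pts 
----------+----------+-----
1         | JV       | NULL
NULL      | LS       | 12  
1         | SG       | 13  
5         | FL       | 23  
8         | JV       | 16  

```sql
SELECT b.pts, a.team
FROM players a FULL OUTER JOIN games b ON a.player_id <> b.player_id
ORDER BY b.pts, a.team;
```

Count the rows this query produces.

21

FULL OUTER JOIN keeps every row from both sides; unmatched rows get NULL for the other side's columns.
Matching on a.player_id <> b.player_id. A NULL in a compared column never satisfies the condition.
Matched pairs: 19; unmatched a rows kept: 1; unmatched b rows kept: 1.
Total: 19 matched + 2 padded = 21 rows.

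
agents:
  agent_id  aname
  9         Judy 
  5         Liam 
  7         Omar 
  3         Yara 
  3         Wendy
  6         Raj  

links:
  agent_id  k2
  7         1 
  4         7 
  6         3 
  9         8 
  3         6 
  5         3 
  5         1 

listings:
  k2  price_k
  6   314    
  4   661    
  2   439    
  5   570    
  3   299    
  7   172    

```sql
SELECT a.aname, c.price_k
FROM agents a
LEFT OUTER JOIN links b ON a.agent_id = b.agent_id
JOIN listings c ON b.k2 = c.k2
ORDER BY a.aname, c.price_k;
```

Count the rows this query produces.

4

Joins associate left-to-right: agents LEFT JOIN links on agent_id gives 7 intermediate row(s).
Then INNER JOIN `listings c` on k2: keep only rows whose b.k2 appears in c.
Result: 4 row(s).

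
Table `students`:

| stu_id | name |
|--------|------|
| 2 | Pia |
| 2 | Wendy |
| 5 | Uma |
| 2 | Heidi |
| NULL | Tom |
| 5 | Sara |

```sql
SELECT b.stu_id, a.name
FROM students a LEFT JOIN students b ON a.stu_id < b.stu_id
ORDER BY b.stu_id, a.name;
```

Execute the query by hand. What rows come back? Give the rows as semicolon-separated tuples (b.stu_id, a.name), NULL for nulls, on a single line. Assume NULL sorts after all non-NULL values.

LEFT JOIN keeps every row from `students a`; unmatched rows get NULL for `students b`'s columns.
Matching on a.stu_id < b.stu_id. A NULL in a compared column never satisfies the condition.
- a row (stu_id=2): matches 2 b row(s) → 2 output row(s).
- a row (stu_id=2): matches 2 b row(s) → 2 output row(s).
- a row (stu_id=5): no match → kept, b columns NULL.
- a row (stu_id=2): matches 2 b row(s) → 2 output row(s).
- a row (stu_id=NULL): no match → kept, b columns NULL.
- a row (stu_id=5): no match → kept, b columns NULL.
After projecting and ordering:
b.stu_id | a.name
5 | Heidi
5 | Heidi
5 | Pia
5 | Pia
5 | Wendy
5 | Wendy
NULL | Sara
NULL | Tom
NULL | Uma

(5, Heidi); (5, Heidi); (5, Pia); (5, Pia); (5, Wendy); (5, Wendy); (NULL, Sara); (NULL, Tom); (NULL, Uma)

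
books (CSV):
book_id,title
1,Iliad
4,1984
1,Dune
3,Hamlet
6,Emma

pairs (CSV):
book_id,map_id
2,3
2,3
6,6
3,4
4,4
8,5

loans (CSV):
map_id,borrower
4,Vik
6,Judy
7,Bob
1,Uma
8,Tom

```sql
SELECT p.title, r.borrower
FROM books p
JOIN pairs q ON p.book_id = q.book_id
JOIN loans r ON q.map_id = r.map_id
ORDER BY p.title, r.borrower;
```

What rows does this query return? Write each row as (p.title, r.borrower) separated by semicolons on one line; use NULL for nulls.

(1984, Vik); (Emma, Judy); (Hamlet, Vik)

Step 1 — p INNER JOIN q on book_id → 3 row(s).
Then INNER JOIN `loans r` on map_id: keep only rows whose q.map_id appears in r.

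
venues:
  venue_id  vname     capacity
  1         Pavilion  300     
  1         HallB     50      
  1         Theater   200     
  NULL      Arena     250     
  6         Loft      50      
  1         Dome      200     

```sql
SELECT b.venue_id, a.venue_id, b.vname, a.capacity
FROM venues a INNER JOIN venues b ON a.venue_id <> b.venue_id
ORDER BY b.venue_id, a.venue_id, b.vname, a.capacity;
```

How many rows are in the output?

8

INNER JOIN keeps only pairs where the ON condition holds.
Matching on a.venue_id <> b.venue_id. A NULL in a compared column never satisfies the condition.
- a (venue_id=1) pairs with 1 row(s) of b.
- a (venue_id=1) pairs with 1 row(s) of b.
- a (venue_id=1) pairs with 1 row(s) of b.
- a (venue_id=NULL) has no partner → excluded.
- a (venue_id=6) pairs with 4 row(s) of b.
- a (venue_id=1) pairs with 1 row(s) of b.
Total: 8 rows.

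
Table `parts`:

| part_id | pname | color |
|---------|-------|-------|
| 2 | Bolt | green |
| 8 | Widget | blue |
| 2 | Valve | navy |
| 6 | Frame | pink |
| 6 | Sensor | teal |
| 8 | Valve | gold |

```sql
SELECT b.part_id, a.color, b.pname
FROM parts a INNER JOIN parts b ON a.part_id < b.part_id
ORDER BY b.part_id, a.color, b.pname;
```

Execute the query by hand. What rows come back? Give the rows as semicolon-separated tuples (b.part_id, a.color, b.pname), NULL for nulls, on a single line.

(6, green, Frame); (6, green, Sensor); (6, navy, Frame); (6, navy, Sensor); (8, green, Valve); (8, green, Widget); (8, navy, Valve); (8, navy, Widget); (8, pink, Valve); (8, pink, Widget); (8, teal, Valve); (8, teal, Widget)

INNER JOIN keeps only pairs where the ON condition holds.
Matching on a.part_id < b.part_id.
- a[0] part_id=2 → 4 match(es) in b → 4 row(s).
- a[1] part_id=8 → no match; dropped.
- a[2] part_id=2 → 4 match(es) in b → 4 row(s).
- a[3] part_id=6 → 2 match(es) in b → 2 row(s).
- a[4] part_id=6 → 2 match(es) in b → 2 row(s).
- a[5] part_id=8 → no match; dropped.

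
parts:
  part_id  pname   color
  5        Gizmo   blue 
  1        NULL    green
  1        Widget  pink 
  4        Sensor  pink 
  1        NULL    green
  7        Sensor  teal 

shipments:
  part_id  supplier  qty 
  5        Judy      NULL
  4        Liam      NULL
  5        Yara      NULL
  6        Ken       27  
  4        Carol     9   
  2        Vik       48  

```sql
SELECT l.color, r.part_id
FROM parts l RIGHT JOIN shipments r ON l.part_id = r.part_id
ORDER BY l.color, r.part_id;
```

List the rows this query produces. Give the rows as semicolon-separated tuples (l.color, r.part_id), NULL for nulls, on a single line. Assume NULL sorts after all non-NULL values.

(blue, 5); (blue, 5); (pink, 4); (pink, 4); (NULL, 2); (NULL, 6)

RIGHT JOIN keeps every row from `shipments`; unmatched rows get NULL for `parts`'s columns.
Matching on l.part_id = r.part_id.
Matched pairs: 4; unmatched r rows kept: 2.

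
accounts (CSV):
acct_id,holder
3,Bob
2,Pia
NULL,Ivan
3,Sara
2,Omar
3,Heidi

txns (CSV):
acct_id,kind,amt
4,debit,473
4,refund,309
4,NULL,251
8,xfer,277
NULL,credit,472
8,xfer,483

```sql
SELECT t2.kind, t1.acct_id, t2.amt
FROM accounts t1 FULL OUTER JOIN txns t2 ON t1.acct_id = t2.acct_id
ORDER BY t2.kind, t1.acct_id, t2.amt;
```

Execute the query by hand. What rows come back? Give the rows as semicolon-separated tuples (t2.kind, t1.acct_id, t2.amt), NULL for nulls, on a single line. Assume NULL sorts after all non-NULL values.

FULL OUTER JOIN keeps every row from both sides; unmatched rows get NULL for the other side's columns.
Matching on t1.acct_id = t2.acct_id. A NULL in a compared column never satisfies the condition.
- t1[0] acct_id=3 → no match; kept with NULLs on the t2 side.
- t1[1] acct_id=2 → no match; kept with NULLs on the t2 side.
- t1[2] acct_id=NULL → no match; kept with NULLs on the t2 side.
- t1[3] acct_id=3 → no match; kept with NULLs on the t2 side.
- t1[4] acct_id=2 → no match; kept with NULLs on the t2 side.
- t1[5] acct_id=3 → no match; kept with NULLs on the t2 side.
- plus 6 unmatched t2 row(s), each kept with NULL t1 columns.

(credit, NULL, 472); (debit, NULL, 473); (refund, NULL, 309); (xfer, NULL, 277); (xfer, NULL, 483); (NULL, 2, NULL); (NULL, 2, NULL); (NULL, 3, NULL); (NULL, 3, NULL); (NULL, 3, NULL); (NULL, NULL, 251); (NULL, NULL, NULL)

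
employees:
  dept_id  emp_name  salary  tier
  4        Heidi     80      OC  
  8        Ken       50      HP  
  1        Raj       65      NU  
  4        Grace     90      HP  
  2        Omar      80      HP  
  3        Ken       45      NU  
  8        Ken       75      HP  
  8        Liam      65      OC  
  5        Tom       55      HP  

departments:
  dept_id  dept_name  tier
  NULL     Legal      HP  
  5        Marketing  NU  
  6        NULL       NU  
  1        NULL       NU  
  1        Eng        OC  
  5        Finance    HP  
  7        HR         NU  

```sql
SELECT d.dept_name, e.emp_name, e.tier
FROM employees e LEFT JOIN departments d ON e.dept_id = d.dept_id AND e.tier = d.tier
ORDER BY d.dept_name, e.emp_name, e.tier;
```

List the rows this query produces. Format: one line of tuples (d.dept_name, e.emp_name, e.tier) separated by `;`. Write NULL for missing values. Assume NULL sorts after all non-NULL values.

(Finance, Tom, HP); (NULL, Grace, HP); (NULL, Heidi, OC); (NULL, Ken, HP); (NULL, Ken, HP); (NULL, Ken, NU); (NULL, Liam, OC); (NULL, Omar, HP); (NULL, Raj, NU)

LEFT JOIN keeps every row from `employees`; unmatched rows get NULL for `departments`'s columns.
Matching on e.dept_id = d.dept_id AND e.tier = d.tier. A NULL in a compared column never satisfies the condition.
- e (dept_id=4, tier=OC) has no partner → padded with NULL.
- e (dept_id=8, tier=HP) has no partner → padded with NULL.
- e (dept_id=1, tier=NU) pairs with 1 row(s) of d.
- e (dept_id=4, tier=HP) has no partner → padded with NULL.
- e (dept_id=2, tier=HP) has no partner → padded with NULL.
- e (dept_id=3, tier=NU) has no partner → padded with NULL.
- e (dept_id=8, tier=HP) has no partner → padded with NULL.
- e (dept_id=8, tier=OC) has no partner → padded with NULL.
- e (dept_id=5, tier=HP) pairs with 1 row(s) of d.
After projecting and ordering:
d.dept_name | e.emp_name | e.tier
Finance | Tom | HP
NULL | Grace | HP
NULL | Heidi | OC
NULL | Ken | HP
NULL | Ken | HP
NULL | Ken | NU
NULL | Liam | OC
NULL | Omar | HP
NULL | Raj | NU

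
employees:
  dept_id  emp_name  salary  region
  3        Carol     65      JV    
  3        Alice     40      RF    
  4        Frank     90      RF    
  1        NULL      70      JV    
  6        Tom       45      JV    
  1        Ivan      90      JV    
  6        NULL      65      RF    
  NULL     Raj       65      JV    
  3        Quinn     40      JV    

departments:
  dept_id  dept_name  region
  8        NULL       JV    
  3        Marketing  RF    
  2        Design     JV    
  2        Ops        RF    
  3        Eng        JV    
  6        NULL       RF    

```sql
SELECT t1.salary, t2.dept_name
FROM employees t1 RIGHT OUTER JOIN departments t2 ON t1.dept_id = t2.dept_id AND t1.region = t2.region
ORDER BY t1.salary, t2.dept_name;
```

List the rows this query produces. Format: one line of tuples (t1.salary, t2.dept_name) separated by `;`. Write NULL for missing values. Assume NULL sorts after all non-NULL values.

(40, Eng); (40, Marketing); (65, Eng); (65, NULL); (NULL, Design); (NULL, Ops); (NULL, NULL)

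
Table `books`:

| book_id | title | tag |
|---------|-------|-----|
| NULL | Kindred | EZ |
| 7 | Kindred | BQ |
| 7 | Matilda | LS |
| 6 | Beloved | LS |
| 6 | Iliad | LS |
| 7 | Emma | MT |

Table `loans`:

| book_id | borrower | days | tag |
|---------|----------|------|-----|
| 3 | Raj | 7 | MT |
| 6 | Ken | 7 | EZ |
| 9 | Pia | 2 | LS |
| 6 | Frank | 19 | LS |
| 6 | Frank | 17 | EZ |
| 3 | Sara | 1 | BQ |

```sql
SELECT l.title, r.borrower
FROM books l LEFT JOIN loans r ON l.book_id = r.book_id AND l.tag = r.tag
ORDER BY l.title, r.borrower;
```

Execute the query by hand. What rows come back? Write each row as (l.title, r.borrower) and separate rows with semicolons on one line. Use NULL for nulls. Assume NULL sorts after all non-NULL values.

LEFT JOIN keeps every row from `books`; unmatched rows get NULL for `loans`'s columns.
Matching on l.book_id = r.book_id AND l.tag = r.tag. A NULL in a compared column never satisfies the condition.
Matched pairs: 2; unmatched l rows kept: 4.

(Beloved, Frank); (Emma, NULL); (Iliad, Frank); (Kindred, NULL); (Kindred, NULL); (Matilda, NULL)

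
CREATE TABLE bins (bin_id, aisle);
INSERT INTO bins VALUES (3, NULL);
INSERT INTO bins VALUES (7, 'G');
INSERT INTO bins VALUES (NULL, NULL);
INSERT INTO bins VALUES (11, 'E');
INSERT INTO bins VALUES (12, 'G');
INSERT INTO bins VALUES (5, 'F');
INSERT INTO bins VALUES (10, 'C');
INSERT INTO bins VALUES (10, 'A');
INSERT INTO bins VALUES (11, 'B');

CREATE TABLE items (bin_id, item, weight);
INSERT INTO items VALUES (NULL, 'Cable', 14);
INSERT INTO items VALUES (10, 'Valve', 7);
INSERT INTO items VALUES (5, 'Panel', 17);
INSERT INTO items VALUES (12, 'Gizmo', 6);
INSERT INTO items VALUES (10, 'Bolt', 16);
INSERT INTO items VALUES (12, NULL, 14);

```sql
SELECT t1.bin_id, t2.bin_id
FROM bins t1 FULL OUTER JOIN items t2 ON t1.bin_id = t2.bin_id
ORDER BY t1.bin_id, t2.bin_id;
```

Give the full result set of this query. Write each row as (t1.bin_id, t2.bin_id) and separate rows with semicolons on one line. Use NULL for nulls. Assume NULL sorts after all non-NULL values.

(3, NULL); (5, 5); (7, NULL); (10, 10); (10, 10); (10, 10); (10, 10); (11, NULL); (11, NULL); (12, 12); (12, 12); (NULL, NULL); (NULL, NULL)

FULL OUTER JOIN keeps every row from both sides; unmatched rows get NULL for the other side's columns.
Matching on t1.bin_id = t2.bin_id. A NULL in a compared column never satisfies the condition.
Matched pairs: 7; unmatched t1 rows kept: 5; unmatched t2 rows kept: 1.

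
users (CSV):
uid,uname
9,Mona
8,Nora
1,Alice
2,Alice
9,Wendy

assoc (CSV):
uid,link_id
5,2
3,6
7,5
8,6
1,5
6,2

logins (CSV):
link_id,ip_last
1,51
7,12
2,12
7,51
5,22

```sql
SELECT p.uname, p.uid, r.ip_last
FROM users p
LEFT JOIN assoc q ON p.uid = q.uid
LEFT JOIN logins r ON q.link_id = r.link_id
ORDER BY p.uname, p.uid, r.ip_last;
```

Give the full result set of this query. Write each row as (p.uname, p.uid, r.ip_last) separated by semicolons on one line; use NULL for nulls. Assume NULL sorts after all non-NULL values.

(Alice, 1, 22); (Alice, 2, NULL); (Mona, 9, NULL); (Nora, 8, NULL); (Wendy, 9, NULL)

Evaluate left to right. First `users p LEFT JOIN assoc q` on uid: 5 row(s).
Then LEFT JOIN `logins r` on link_id: each of those 5 rows is kept; rows whose q.link_id has no match in r get NULL for r's columns.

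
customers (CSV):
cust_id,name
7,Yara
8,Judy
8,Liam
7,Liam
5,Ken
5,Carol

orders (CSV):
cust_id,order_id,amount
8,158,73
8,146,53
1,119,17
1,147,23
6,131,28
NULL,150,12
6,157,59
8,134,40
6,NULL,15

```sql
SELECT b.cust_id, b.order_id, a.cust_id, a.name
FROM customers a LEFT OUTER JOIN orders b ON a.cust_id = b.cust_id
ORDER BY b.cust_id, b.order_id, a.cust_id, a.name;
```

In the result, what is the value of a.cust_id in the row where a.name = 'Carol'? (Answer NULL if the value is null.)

LEFT JOIN keeps every row from `customers`; unmatched rows get NULL for `orders`'s columns.
Matching on a.cust_id = b.cust_id. A NULL in a compared column never satisfies the condition.
Matched pairs: 6; unmatched a rows kept: 4.

5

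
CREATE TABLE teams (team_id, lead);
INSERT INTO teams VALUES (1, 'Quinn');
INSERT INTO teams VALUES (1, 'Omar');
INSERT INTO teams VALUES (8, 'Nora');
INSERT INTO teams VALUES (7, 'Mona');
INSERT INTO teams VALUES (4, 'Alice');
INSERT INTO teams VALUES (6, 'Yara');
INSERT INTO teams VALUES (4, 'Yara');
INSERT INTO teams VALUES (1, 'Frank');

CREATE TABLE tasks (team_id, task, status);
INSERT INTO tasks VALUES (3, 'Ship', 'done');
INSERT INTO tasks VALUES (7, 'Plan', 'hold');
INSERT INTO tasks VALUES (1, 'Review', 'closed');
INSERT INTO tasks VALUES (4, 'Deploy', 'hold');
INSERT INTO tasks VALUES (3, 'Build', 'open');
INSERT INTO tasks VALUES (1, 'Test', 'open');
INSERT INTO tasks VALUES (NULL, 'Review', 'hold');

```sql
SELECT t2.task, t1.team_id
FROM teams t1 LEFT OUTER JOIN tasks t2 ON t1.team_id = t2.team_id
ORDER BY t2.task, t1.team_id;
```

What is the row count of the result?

11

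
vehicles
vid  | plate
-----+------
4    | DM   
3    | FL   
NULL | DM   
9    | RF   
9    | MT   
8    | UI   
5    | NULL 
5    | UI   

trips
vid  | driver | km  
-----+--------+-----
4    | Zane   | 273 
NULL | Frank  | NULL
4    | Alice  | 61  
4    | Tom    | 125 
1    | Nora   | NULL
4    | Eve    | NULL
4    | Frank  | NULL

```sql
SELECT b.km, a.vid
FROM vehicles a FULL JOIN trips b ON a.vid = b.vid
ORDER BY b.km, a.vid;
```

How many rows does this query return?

FULL OUTER JOIN keeps every row from both sides; unmatched rows get NULL for the other side's columns.
Matching on a.vid = b.vid. A NULL in a compared column never satisfies the condition.
- a[0] vid=4 → 5 match(es) in b → 5 row(s).
- a[1] vid=3 → no match; kept with NULLs on the b side.
- a[2] vid=NULL → no match; kept with NULLs on the b side.
- a[3] vid=9 → no match; kept with NULLs on the b side.
- a[4] vid=9 → no match; kept with NULLs on the b side.
- a[5] vid=8 → no match; kept with NULLs on the b side.
- a[6] vid=5 → no match; kept with NULLs on the b side.
- a[7] vid=5 → no match; kept with NULLs on the b side.
- plus 2 unmatched b row(s), each kept with NULL a columns.
Total: 5 matched + 9 padded = 14 rows.

14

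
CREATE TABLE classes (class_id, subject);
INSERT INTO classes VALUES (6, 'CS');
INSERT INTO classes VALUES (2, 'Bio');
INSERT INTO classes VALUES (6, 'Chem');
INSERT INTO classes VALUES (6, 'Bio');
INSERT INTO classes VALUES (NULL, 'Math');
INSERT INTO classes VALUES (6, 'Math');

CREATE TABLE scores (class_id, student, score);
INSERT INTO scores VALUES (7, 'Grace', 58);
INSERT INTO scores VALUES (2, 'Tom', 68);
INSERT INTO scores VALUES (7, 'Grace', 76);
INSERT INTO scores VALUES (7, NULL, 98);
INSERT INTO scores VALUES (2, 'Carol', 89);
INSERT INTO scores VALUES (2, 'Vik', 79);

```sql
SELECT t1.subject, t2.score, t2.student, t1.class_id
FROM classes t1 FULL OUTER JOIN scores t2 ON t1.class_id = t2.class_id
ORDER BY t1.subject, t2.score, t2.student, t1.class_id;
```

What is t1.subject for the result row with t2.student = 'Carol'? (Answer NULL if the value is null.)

FULL OUTER JOIN keeps every row from both sides; unmatched rows get NULL for the other side's columns.
Matching on t1.class_id = t2.class_id. A NULL in a compared column never satisfies the condition.
Matched pairs: 3; unmatched t1 rows kept: 5; unmatched t2 rows kept: 3.

Bio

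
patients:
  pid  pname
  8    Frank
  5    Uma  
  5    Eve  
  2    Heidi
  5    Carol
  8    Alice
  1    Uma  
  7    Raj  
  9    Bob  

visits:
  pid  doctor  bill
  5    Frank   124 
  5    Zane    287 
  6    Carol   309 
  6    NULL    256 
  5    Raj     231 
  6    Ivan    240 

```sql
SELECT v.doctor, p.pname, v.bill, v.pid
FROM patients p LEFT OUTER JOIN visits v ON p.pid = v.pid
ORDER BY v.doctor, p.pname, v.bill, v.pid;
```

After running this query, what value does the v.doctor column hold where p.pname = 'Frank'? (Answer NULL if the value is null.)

NULL

LEFT JOIN keeps every row from `patients`; unmatched rows get NULL for `visits`'s columns.
Matching on p.pid = v.pid.
Matched pairs: 9; unmatched p rows kept: 6.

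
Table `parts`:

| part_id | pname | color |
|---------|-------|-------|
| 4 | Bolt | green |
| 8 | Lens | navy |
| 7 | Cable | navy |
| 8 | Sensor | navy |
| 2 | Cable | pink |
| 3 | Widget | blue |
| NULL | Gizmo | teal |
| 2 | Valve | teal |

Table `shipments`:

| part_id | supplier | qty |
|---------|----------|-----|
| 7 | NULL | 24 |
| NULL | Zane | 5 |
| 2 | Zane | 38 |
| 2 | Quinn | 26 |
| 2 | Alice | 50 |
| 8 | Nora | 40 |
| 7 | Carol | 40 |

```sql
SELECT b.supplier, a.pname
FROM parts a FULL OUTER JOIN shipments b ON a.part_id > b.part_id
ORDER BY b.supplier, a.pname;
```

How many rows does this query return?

24

FULL OUTER JOIN keeps every row from both sides; unmatched rows get NULL for the other side's columns.
Matching on a.part_id > b.part_id. A NULL in a compared column never satisfies the condition.
- a row (part_id=4): matches 3 b row(s) → 3 output row(s).
- a row (part_id=8): matches 5 b row(s) → 5 output row(s).
- a row (part_id=7): matches 3 b row(s) → 3 output row(s).
- a row (part_id=8): matches 5 b row(s) → 5 output row(s).
- a row (part_id=2): no match → kept, b columns NULL.
- a row (part_id=3): matches 3 b row(s) → 3 output row(s).
- a row (part_id=NULL): no match → kept, b columns NULL.
- a row (part_id=2): no match → kept, b columns NULL.
- plus 2 unmatched b row(s), each kept with NULL a columns.
Total: 19 matched + 5 padded = 24 rows.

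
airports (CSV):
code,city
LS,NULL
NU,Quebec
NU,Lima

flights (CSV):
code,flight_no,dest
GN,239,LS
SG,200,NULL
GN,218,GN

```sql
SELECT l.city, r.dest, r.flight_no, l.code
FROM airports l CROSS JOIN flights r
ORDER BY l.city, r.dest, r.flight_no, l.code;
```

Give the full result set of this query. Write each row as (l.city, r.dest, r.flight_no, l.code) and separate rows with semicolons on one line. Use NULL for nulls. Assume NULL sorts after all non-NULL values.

(Lima, GN, 218, NU); (Lima, LS, 239, NU); (Lima, NULL, 200, NU); (Quebec, GN, 218, NU); (Quebec, LS, 239, NU); (Quebec, NULL, 200, NU); (NULL, GN, 218, LS); (NULL, LS, 239, LS); (NULL, NULL, 200, LS)

CROSS JOIN pairs every row of `airports` with every row of `flights`: 3 × 3 = 9 rows.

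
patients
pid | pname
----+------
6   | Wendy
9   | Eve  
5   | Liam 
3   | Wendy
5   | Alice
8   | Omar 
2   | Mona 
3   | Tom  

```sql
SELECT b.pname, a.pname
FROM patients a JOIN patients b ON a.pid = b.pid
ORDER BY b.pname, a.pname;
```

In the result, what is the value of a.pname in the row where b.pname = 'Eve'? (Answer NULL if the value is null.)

Eve

INNER JOIN keeps only pairs where the ON condition holds.
Matching on a.pid = b.pid.
Matched pairs: 12.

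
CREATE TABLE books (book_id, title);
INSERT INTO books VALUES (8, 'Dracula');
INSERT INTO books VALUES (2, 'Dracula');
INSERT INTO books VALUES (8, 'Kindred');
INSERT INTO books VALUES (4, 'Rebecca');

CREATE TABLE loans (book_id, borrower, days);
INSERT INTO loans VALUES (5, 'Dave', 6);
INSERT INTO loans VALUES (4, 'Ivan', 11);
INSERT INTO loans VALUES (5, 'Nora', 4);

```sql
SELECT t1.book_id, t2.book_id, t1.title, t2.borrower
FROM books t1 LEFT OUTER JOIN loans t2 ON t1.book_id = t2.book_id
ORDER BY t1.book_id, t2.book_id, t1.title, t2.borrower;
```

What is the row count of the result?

LEFT JOIN keeps every row from `books`; unmatched rows get NULL for `loans`'s columns.
Matching on t1.book_id = t2.book_id.
- t1 row (book_id=8): no match → kept, t2 columns NULL.
- t1 row (book_id=2): no match → kept, t2 columns NULL.
- t1 row (book_id=8): no match → kept, t2 columns NULL.
- t1 row (book_id=4): matches 1 t2 row(s) → 1 output row(s).
Total: 1 matched + 3 padded = 4 rows.

4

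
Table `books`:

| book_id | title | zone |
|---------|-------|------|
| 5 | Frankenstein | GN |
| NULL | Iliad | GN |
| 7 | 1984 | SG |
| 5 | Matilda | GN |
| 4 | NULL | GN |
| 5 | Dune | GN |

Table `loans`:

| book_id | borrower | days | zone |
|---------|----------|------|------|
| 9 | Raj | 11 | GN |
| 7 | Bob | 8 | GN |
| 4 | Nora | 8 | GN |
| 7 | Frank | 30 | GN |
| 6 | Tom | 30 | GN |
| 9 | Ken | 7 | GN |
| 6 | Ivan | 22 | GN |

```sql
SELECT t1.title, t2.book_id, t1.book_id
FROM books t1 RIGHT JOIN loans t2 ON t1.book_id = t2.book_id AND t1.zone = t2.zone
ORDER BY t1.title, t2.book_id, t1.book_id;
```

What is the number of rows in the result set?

RIGHT JOIN keeps every row from `loans`; unmatched rows get NULL for `books`'s columns.
Matching on t1.book_id = t2.book_id AND t1.zone = t2.zone. A NULL in a compared column never satisfies the condition.
- book_id=5, zone=GN: no matching t2 row.
- book_id=NULL, zone=GN: no matching t2 row.
- book_id=7, zone=SG: no matching t2 row.
- book_id=5, zone=GN: no matching t2 row.
- book_id=4, zone=GN: 1 matching t2 row(s), so 1 row(s) emitted.
- book_id=5, zone=GN: no matching t2 row.
- 6 t2 row(s) had no t1 match → kept, t1 columns NULL.
Total: 1 matched + 6 padded = 7 rows.

7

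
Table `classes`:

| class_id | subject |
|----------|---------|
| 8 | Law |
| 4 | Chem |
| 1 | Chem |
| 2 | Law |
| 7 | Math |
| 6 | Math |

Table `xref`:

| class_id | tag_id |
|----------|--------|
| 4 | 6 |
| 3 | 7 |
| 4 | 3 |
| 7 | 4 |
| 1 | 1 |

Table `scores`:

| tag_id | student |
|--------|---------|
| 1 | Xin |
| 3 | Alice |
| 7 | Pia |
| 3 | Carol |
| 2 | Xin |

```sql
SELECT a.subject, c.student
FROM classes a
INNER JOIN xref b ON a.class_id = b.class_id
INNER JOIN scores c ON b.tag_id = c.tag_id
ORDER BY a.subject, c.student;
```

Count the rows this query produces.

3

Step 1 — a INNER JOIN b on class_id → 4 row(s).
Then INNER JOIN `scores c` on tag_id: keep only rows whose b.tag_id appears in c.
Result: 3 row(s).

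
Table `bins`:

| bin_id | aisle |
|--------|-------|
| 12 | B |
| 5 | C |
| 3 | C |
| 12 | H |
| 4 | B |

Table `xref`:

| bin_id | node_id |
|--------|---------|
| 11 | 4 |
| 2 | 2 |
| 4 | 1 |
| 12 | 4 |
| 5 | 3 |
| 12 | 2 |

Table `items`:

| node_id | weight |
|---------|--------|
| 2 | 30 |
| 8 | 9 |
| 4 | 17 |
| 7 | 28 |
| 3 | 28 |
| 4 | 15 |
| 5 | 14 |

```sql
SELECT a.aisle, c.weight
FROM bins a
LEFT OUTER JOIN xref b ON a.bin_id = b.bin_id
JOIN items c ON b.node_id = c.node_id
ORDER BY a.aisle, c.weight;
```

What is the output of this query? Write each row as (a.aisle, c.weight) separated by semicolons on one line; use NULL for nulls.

(B, 15); (B, 17); (B, 30); (C, 28); (H, 15); (H, 17); (H, 30)

Step 1 — a LEFT JOIN b on bin_id → 7 row(s).
Then INNER JOIN `items c` on node_id: keep only rows whose b.node_id appears in c.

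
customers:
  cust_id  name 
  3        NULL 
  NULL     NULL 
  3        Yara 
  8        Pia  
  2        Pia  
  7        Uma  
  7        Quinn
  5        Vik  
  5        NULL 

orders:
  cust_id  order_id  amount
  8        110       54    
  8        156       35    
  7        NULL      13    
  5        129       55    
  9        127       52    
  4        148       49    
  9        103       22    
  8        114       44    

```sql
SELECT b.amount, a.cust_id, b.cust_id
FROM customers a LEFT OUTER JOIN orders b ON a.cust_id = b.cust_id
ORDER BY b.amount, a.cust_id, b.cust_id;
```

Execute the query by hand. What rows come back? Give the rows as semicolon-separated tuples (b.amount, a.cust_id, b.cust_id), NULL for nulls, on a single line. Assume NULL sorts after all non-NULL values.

(13, 7, 7); (13, 7, 7); (35, 8, 8); (44, 8, 8); (54, 8, 8); (55, 5, 5); (55, 5, 5); (NULL, 2, NULL); (NULL, 3, NULL); (NULL, 3, NULL); (NULL, NULL, NULL)

LEFT JOIN keeps every row from `customers`; unmatched rows get NULL for `orders`'s columns.
Matching on a.cust_id = b.cust_id. A NULL in a compared column never satisfies the condition.
Matched pairs: 7; unmatched a rows kept: 4.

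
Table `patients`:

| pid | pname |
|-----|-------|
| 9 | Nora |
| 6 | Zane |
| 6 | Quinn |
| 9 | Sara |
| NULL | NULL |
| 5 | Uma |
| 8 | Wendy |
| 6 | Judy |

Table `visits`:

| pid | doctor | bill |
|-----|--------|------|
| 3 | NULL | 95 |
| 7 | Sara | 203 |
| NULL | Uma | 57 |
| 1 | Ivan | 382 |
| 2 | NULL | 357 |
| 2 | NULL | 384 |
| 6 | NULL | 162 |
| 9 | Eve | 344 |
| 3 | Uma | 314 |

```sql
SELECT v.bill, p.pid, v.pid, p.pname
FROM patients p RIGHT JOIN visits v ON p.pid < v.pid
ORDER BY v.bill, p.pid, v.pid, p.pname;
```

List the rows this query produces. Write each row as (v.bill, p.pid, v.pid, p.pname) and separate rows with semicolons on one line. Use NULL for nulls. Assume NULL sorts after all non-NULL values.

(57, NULL, NULL, NULL); (95, NULL, 3, NULL); (162, 5, 6, Uma); (203, 5, 7, Uma); (203, 6, 7, Judy); (203, 6, 7, Quinn); (203, 6, 7, Zane); (314, NULL, 3, NULL); (344, 5, 9, Uma); (344, 6, 9, Judy); (344, 6, 9, Quinn); (344, 6, 9, Zane); (344, 8, 9, Wendy); (357, NULL, 2, NULL); (382, NULL, 1, NULL); (384, NULL, 2, NULL)

RIGHT JOIN keeps every row from `visits`; unmatched rows get NULL for `patients`'s columns.
Matching on p.pid < v.pid. A NULL in a compared column never satisfies the condition.
- pid=9: no matching v row.
- pid=6: 2 matching v row(s), so 2 row(s) emitted.
- pid=6: 2 matching v row(s), so 2 row(s) emitted.
- pid=9: no matching v row.
- pid=NULL: no matching v row.
- pid=5: 3 matching v row(s), so 3 row(s) emitted.
- pid=8: 1 matching v row(s), so 1 row(s) emitted.
- pid=6: 2 matching v row(s), so 2 row(s) emitted.
- plus 6 unmatched v row(s), each kept with NULL p columns.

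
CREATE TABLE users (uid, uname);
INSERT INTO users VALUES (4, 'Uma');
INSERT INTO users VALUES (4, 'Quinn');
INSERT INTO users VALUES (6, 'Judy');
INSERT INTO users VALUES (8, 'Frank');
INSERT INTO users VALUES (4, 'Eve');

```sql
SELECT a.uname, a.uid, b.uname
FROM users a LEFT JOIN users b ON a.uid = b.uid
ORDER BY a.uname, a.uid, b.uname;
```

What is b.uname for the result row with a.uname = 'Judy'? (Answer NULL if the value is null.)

LEFT JOIN keeps every row from `users a`; unmatched rows get NULL for `users b`'s columns.
Matching on a.uid = b.uid.
Matched pairs: 11; unmatched a rows kept: 0.

Judy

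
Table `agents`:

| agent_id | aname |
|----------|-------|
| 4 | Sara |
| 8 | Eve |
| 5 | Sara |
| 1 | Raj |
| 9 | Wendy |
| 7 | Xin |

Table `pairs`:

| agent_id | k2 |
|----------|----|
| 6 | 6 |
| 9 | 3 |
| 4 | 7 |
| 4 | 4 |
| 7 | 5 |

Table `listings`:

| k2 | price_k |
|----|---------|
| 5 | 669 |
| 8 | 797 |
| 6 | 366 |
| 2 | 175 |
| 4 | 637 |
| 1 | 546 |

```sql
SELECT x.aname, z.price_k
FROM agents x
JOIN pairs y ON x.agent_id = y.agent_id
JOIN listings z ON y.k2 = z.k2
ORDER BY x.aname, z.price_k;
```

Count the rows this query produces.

2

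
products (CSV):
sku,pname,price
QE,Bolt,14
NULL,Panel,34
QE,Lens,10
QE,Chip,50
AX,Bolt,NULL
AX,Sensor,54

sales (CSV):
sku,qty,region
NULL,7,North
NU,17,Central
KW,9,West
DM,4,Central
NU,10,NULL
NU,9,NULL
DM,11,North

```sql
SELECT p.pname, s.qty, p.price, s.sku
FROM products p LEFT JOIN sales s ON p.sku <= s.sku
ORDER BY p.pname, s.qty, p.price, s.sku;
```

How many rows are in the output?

LEFT JOIN keeps every row from `products`; unmatched rows get NULL for `sales`'s columns.
Matching on p.sku <= s.sku. A NULL in a compared column never satisfies the condition.
- sku=QE: no s row matches, row kept with s columns NULL.
- sku=NULL: no s row matches, row kept with s columns NULL.
- sku=QE: no s row matches, row kept with s columns NULL.
- sku=QE: no s row matches, row kept with s columns NULL.
- sku=AX: 6 matching s row(s), so 6 row(s) emitted.
- sku=AX: 6 matching s row(s), so 6 row(s) emitted.
Total: 12 matched + 4 padded = 16 rows.

16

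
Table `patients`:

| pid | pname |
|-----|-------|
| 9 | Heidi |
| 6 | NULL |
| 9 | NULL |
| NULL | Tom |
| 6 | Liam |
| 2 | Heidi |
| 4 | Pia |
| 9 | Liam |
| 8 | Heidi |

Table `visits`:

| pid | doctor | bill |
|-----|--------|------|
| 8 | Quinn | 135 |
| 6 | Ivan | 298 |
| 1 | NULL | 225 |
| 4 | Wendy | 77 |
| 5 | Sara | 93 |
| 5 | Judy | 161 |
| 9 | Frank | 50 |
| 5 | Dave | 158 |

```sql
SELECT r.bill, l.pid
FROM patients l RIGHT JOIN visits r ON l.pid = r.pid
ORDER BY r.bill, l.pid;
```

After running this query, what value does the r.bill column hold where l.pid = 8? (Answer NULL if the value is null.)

135

RIGHT JOIN keeps every row from `visits`; unmatched rows get NULL for `patients`'s columns.
Matching on l.pid = r.pid. A NULL in a compared column never satisfies the condition.
Matched pairs: 7; unmatched r rows kept: 4.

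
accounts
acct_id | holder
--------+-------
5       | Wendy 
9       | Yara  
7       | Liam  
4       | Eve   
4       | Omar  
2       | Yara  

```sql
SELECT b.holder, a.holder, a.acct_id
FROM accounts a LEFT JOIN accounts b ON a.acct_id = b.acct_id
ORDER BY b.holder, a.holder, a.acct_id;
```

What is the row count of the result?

LEFT JOIN keeps every row from `accounts a`; unmatched rows get NULL for `accounts b`'s columns.
Matching on a.acct_id = b.acct_id.
- a[0] acct_id=5 → 1 match(es) in b → 1 row(s).
- a[1] acct_id=9 → 1 match(es) in b → 1 row(s).
- a[2] acct_id=7 → 1 match(es) in b → 1 row(s).
- a[3] acct_id=4 → 2 match(es) in b → 2 row(s).
- a[4] acct_id=4 → 2 match(es) in b → 2 row(s).
- a[5] acct_id=2 → 1 match(es) in b → 1 row(s).
Total: 8 rows.

8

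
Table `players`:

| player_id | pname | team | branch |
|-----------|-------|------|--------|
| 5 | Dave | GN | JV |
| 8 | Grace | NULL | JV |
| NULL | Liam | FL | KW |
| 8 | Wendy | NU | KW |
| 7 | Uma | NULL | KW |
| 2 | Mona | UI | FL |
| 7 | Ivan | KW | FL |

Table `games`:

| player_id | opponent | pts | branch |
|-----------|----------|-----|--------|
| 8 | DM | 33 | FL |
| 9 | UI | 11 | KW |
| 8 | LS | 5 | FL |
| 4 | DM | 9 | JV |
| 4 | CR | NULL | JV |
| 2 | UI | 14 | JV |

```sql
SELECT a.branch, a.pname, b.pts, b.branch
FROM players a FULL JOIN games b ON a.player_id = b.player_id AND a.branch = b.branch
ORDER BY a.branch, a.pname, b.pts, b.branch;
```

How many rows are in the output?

13

FULL OUTER JOIN keeps every row from both sides; unmatched rows get NULL for the other side's columns.
Matching on a.player_id = b.player_id AND a.branch = b.branch. A NULL in a compared column never satisfies the condition.
- a (player_id=5, branch=JV) has no partner → padded with NULL.
- a (player_id=8, branch=JV) has no partner → padded with NULL.
- a (player_id=NULL, branch=KW) has no partner → padded with NULL.
- a (player_id=8, branch=KW) has no partner → padded with NULL.
- a (player_id=7, branch=KW) has no partner → padded with NULL.
- a (player_id=2, branch=FL) has no partner → padded with NULL.
- a (player_id=7, branch=FL) has no partner → padded with NULL.
- plus 6 unmatched b row(s), each kept with NULL a columns.
Total: 0 matched + 13 padded = 13 rows.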